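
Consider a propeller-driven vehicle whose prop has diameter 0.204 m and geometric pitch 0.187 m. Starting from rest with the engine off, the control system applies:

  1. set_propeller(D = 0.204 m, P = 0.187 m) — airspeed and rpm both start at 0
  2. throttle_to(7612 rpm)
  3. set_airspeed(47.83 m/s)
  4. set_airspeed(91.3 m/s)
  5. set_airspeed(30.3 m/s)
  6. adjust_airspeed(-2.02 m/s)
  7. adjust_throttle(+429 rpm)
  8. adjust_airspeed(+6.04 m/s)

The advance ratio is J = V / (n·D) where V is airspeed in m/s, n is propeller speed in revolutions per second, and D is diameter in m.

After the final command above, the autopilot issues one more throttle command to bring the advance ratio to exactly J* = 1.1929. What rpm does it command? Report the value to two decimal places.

rpm = 8461.83

set_propeller: D = 0.204 m, P = 0.187 m (p = P/D = 0.916667); state ← (V=0, rpm=0)
throttle_to(7612): rpm ← 7612
set_airspeed(47.83): V ← 47.83 m/s
set_airspeed(91.3): V ← 91.3 m/s
set_airspeed(30.3): V ← 30.3 m/s
adjust_airspeed(-2.02): V ← 30.3 -2.02 = 28.28 m/s
adjust_throttle(+429): rpm ← 7612 +429 = 8041
adjust_airspeed(+6.04): V ← 28.28 +6.04 = 34.32 m/s
final state: V = 34.32 m/s, rpm = 8041 → n = rpm/60 = 134.016667 rev/s
target J* = 1.1929; solve J* = V/(n·D) for n: n = V/(J*·D) = 34.32/(1.1929 × 0.204) = 141.030509 rev/s
rpm = 60·n = 8461.830537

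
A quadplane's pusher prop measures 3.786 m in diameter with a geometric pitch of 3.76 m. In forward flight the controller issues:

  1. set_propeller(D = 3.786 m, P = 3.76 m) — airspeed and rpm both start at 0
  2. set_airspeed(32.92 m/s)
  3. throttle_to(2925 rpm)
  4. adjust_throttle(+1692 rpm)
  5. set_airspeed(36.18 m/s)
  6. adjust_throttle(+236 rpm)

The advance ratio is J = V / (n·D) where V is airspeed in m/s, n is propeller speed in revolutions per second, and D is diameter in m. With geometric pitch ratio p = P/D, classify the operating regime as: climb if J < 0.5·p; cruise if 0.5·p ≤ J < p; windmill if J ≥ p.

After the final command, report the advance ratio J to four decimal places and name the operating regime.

set_propeller: D = 3.786 m, P = 3.76 m (p = P/D = 0.993133); state ← (V=0, rpm=0)
set_airspeed(32.92): V ← 32.92 m/s
throttle_to(2925): rpm ← 2925
adjust_throttle(+1692): rpm ← 2925 +1692 = 4617
set_airspeed(36.18): V ← 36.18 m/s
adjust_throttle(+236): rpm ← 4617 +236 = 4853
final state: V = 36.18 m/s, rpm = 4853 → n = rpm/60 = 80.883333 rev/s
J = V / (n·D) = 36.18 / (80.883333 × 3.786) = 0.118149
regime bands: climb J<0.4966 | cruise [0.4966, 0.9931) | windmill J≥0.9931
J = 0.1181 → climb

J = 0.1181, regime = climb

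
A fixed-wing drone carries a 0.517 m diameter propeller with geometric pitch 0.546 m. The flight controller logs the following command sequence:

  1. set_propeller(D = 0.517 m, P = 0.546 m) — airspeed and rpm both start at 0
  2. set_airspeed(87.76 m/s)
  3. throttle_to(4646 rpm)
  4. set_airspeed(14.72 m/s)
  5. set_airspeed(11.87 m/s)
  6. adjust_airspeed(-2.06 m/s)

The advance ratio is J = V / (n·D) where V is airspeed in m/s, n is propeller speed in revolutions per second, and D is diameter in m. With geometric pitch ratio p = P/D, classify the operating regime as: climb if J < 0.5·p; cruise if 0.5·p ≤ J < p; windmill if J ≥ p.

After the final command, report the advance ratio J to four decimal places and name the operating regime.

set_propeller: D = 0.517 m, P = 0.546 m (p = P/D = 1.056093); state ← (V=0, rpm=0)
set_airspeed(87.76): V ← 87.76 m/s
throttle_to(4646): rpm ← 4646
set_airspeed(14.72): V ← 14.72 m/s
set_airspeed(11.87): V ← 11.87 m/s
adjust_airspeed(-2.06): V ← 11.87 -2.06 = 9.81 m/s
final state: V = 9.81 m/s, rpm = 4646 → n = rpm/60 = 77.433333 rev/s
J = V / (n·D) = 9.81 / (77.433333 × 0.517) = 0.245048
regime bands: climb J<0.5280 | cruise [0.5280, 1.0561) | windmill J≥1.0561
J = 0.2450 → climb

J = 0.2450, regime = climb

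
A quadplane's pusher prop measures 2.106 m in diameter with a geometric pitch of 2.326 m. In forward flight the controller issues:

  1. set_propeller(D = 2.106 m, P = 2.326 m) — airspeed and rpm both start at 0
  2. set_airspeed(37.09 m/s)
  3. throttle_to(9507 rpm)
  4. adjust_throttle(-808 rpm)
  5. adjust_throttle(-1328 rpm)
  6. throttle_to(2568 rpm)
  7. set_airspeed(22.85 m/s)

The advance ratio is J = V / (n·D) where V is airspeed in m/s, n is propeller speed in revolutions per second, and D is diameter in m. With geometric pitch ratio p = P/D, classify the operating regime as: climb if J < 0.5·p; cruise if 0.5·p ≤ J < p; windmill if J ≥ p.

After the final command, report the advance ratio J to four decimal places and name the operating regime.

set_propeller: D = 2.106 m, P = 2.326 m (p = P/D = 1.104463); state ← (V=0, rpm=0)
set_airspeed(37.09): V ← 37.09 m/s
throttle_to(9507): rpm ← 9507
adjust_throttle(-808): rpm ← 9507 -808 = 8699
adjust_throttle(-1328): rpm ← 8699 -1328 = 7371
throttle_to(2568): rpm ← 2568
set_airspeed(22.85): V ← 22.85 m/s
final state: V = 22.85 m/s, rpm = 2568 → n = rpm/60 = 42.800000 rev/s
J = V / (n·D) = 22.85 / (42.800000 × 2.106) = 0.253504
regime bands: climb J<0.5522 | cruise [0.5522, 1.1045) | windmill J≥1.1045
J = 0.2535 → climb

J = 0.2535, regime = climb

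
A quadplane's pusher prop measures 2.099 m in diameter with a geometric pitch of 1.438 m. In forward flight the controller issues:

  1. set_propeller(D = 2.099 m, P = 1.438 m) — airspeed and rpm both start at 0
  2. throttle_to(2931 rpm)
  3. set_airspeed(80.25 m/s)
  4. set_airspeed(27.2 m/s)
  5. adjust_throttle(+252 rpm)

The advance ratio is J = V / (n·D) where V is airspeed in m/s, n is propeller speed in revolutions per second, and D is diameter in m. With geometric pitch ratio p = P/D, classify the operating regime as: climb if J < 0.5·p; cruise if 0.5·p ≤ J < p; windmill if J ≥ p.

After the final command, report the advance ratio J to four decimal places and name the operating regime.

set_propeller: D = 2.099 m, P = 1.438 m (p = P/D = 0.685088); state ← (V=0, rpm=0)
throttle_to(2931): rpm ← 2931
set_airspeed(80.25): V ← 80.25 m/s
set_airspeed(27.2): V ← 27.2 m/s
adjust_throttle(+252): rpm ← 2931 +252 = 3183
final state: V = 27.2 m/s, rpm = 3183 → n = rpm/60 = 53.050000 rev/s
J = V / (n·D) = 27.2 / (53.050000 × 2.099) = 0.244271
regime bands: climb J<0.3425 | cruise [0.3425, 0.6851) | windmill J≥0.6851
J = 0.2443 → climb

J = 0.2443, regime = climb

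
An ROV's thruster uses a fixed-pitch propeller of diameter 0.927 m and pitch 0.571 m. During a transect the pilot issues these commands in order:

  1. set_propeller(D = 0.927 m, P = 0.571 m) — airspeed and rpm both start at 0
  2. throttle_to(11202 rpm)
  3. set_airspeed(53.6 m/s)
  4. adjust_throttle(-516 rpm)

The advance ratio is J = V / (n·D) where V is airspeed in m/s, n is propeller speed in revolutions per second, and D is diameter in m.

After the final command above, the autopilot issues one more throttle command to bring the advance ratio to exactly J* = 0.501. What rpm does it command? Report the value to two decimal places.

set_propeller: D = 0.927 m, P = 0.571 m (p = P/D = 0.615965); state ← (V=0, rpm=0)
throttle_to(11202): rpm ← 11202
set_airspeed(53.6): V ← 53.6 m/s
adjust_throttle(-516): rpm ← 11202 -516 = 10686
final state: V = 53.6 m/s, rpm = 10686 → n = rpm/60 = 178.100000 rev/s
target J* = 0.501; solve J* = V/(n·D) for n: n = V/(J*·D) = 53.6/(0.501 × 0.927) = 115.411033 rev/s
rpm = 60·n = 6924.662003

rpm = 6924.66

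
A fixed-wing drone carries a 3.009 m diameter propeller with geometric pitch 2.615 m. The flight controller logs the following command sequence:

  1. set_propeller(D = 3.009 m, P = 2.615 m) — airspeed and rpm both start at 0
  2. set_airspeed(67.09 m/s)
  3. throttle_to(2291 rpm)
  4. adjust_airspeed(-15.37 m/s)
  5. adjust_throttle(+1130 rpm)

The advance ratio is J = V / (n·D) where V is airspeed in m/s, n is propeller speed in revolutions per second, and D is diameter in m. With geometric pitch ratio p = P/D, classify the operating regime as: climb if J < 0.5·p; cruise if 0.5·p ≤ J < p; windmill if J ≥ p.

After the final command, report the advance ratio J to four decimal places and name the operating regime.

J = 0.3015, regime = climb

set_propeller: D = 3.009 m, P = 2.615 m (p = P/D = 0.869059); state ← (V=0, rpm=0)
set_airspeed(67.09): V ← 67.09 m/s
throttle_to(2291): rpm ← 2291
adjust_airspeed(-15.37): V ← 67.09 -15.37 = 51.72 m/s
adjust_throttle(+1130): rpm ← 2291 +1130 = 3421
final state: V = 51.72 m/s, rpm = 3421 → n = rpm/60 = 57.016667 rev/s
J = V / (n·D) = 51.72 / (57.016667 × 3.009) = 0.301463
regime bands: climb J<0.4345 | cruise [0.4345, 0.8691) | windmill J≥0.8691
J = 0.3015 → climb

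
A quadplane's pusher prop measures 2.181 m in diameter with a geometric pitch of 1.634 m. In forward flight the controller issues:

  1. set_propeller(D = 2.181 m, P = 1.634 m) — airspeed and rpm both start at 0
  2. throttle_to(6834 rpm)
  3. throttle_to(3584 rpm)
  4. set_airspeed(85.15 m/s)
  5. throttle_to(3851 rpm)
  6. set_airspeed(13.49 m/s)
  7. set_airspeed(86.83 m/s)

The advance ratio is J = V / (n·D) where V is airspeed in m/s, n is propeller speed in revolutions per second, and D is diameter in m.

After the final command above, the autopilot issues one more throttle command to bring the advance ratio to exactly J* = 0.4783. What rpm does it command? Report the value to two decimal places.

set_propeller: D = 2.181 m, P = 1.634 m (p = P/D = 0.749198); state ← (V=0, rpm=0)
throttle_to(6834): rpm ← 6834
throttle_to(3584): rpm ← 3584
set_airspeed(85.15): V ← 85.15 m/s
throttle_to(3851): rpm ← 3851
set_airspeed(13.49): V ← 13.49 m/s
set_airspeed(86.83): V ← 86.83 m/s
final state: V = 86.83 m/s, rpm = 3851 → n = rpm/60 = 64.183333 rev/s
target J* = 0.4783; solve J* = V/(n·D) for n: n = V/(J*·D) = 86.83/(0.4783 × 2.181) = 83.236489 rev/s
rpm = 60·n = 4994.189359

rpm = 4994.19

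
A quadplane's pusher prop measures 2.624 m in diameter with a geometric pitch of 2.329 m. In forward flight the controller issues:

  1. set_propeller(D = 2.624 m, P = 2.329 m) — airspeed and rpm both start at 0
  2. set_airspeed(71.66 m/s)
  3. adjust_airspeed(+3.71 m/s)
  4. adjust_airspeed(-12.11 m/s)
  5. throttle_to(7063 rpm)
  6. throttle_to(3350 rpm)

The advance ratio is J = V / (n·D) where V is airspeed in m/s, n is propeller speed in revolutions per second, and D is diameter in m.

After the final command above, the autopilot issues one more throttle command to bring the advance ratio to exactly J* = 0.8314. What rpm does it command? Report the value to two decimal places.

set_propeller: D = 2.624 m, P = 2.329 m (p = P/D = 0.887576); state ← (V=0, rpm=0)
set_airspeed(71.66): V ← 71.66 m/s
adjust_airspeed(+3.71): V ← 71.66 +3.71 = 75.37 m/s
adjust_airspeed(-12.11): V ← 75.37 -12.11 = 63.26 m/s
throttle_to(7063): rpm ← 7063
throttle_to(3350): rpm ← 3350
final state: V = 63.26 m/s, rpm = 3350 → n = rpm/60 = 55.833333 rev/s
target J* = 0.8314; solve J* = V/(n·D) for n: n = V/(J*·D) = 63.26/(0.8314 × 2.624) = 28.997151 rev/s
rpm = 60·n = 1739.829086

rpm = 1739.83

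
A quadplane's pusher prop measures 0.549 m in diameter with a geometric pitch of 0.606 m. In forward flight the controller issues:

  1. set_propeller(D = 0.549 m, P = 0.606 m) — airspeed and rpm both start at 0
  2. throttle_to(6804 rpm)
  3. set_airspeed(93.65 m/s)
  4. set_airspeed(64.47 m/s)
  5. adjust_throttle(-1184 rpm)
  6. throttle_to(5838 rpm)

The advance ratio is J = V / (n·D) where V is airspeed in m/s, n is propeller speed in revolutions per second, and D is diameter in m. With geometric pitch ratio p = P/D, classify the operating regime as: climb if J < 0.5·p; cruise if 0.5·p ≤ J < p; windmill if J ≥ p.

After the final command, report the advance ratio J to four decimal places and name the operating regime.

set_propeller: D = 0.549 m, P = 0.606 m (p = P/D = 1.103825); state ← (V=0, rpm=0)
throttle_to(6804): rpm ← 6804
set_airspeed(93.65): V ← 93.65 m/s
set_airspeed(64.47): V ← 64.47 m/s
adjust_throttle(-1184): rpm ← 6804 -1184 = 5620
throttle_to(5838): rpm ← 5838
final state: V = 64.47 m/s, rpm = 5838 → n = rpm/60 = 97.300000 rev/s
J = V / (n·D) = 64.47 / (97.300000 × 0.549) = 1.206903
regime bands: climb J<0.5519 | cruise [0.5519, 1.1038) | windmill J≥1.1038
J = 1.2069 → windmill

J = 1.2069, regime = windmill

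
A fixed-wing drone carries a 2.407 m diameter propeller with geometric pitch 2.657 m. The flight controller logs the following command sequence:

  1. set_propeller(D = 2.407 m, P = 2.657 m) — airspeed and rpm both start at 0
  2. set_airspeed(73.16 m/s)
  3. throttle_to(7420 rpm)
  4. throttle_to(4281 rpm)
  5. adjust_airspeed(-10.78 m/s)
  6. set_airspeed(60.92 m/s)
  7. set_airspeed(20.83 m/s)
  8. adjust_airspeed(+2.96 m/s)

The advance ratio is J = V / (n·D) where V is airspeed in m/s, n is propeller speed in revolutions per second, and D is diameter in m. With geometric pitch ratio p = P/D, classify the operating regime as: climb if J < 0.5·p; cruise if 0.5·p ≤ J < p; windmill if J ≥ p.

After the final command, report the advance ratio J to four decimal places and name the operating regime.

set_propeller: D = 2.407 m, P = 2.657 m (p = P/D = 1.103864); state ← (V=0, rpm=0)
set_airspeed(73.16): V ← 73.16 m/s
throttle_to(7420): rpm ← 7420
throttle_to(4281): rpm ← 4281
adjust_airspeed(-10.78): V ← 73.16 -10.78 = 62.38 m/s
set_airspeed(60.92): V ← 60.92 m/s
set_airspeed(20.83): V ← 20.83 m/s
adjust_airspeed(+2.96): V ← 20.83 +2.96 = 23.79 m/s
final state: V = 23.79 m/s, rpm = 4281 → n = rpm/60 = 71.350000 rev/s
J = V / (n·D) = 23.79 / (71.350000 × 2.407) = 0.138524
regime bands: climb J<0.5519 | cruise [0.5519, 1.1039) | windmill J≥1.1039
J = 0.1385 → climb

J = 0.1385, regime = climb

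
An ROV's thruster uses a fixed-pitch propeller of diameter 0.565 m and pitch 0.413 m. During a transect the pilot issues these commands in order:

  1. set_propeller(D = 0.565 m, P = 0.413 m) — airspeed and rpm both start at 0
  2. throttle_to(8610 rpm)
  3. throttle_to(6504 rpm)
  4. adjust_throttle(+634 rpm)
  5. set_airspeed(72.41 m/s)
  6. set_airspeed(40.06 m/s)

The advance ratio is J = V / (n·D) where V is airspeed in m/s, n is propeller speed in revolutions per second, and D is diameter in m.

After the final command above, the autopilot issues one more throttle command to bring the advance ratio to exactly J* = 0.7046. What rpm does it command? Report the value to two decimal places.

rpm = 6037.69

set_propeller: D = 0.565 m, P = 0.413 m (p = P/D = 0.730973); state ← (V=0, rpm=0)
throttle_to(8610): rpm ← 8610
throttle_to(6504): rpm ← 6504
adjust_throttle(+634): rpm ← 6504 +634 = 7138
set_airspeed(72.41): V ← 72.41 m/s
set_airspeed(40.06): V ← 40.06 m/s
final state: V = 40.06 m/s, rpm = 7138 → n = rpm/60 = 118.966667 rev/s
target J* = 0.7046; solve J* = V/(n·D) for n: n = V/(J*·D) = 40.06/(0.7046 × 0.565) = 100.628236 rev/s
rpm = 60·n = 6037.694141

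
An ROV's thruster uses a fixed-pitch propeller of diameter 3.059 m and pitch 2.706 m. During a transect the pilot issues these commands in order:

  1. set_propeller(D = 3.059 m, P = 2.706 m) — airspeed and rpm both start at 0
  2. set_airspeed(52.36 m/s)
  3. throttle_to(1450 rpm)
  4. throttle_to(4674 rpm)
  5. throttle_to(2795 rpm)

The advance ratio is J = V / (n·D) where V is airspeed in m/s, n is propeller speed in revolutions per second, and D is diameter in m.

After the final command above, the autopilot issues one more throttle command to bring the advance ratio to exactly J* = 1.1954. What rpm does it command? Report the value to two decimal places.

set_propeller: D = 3.059 m, P = 2.706 m (p = P/D = 0.884603); state ← (V=0, rpm=0)
set_airspeed(52.36): V ← 52.36 m/s
throttle_to(1450): rpm ← 1450
throttle_to(4674): rpm ← 4674
throttle_to(2795): rpm ← 2795
final state: V = 52.36 m/s, rpm = 2795 → n = rpm/60 = 46.583333 rev/s
target J* = 1.1954; solve J* = V/(n·D) for n: n = V/(J*·D) = 52.36/(1.1954 × 3.059) = 14.318809 rev/s
rpm = 60·n = 859.128566

rpm = 859.13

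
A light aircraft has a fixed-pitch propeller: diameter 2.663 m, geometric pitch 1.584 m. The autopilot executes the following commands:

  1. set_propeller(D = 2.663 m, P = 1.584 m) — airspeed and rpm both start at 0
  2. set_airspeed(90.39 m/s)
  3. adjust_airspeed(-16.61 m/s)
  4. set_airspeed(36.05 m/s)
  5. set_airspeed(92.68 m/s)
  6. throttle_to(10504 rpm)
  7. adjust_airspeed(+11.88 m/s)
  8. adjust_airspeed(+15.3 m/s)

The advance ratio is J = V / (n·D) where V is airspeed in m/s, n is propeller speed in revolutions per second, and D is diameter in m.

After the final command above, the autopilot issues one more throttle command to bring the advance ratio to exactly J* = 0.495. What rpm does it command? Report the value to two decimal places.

rpm = 5455.68

set_propeller: D = 2.663 m, P = 1.584 m (p = P/D = 0.594818); state ← (V=0, rpm=0)
set_airspeed(90.39): V ← 90.39 m/s
adjust_airspeed(-16.61): V ← 90.39 -16.61 = 73.78 m/s
set_airspeed(36.05): V ← 36.05 m/s
set_airspeed(92.68): V ← 92.68 m/s
throttle_to(10504): rpm ← 10504
adjust_airspeed(+11.88): V ← 92.68 +11.88 = 104.56 m/s
adjust_airspeed(+15.3): V ← 104.56 +15.3 = 119.86 m/s
final state: V = 119.86 m/s, rpm = 10504 → n = rpm/60 = 175.066667 rev/s
target J* = 0.495; solve J* = V/(n·D) for n: n = V/(J*·D) = 119.86/(0.495 × 2.663) = 90.928056 rev/s
rpm = 60·n = 5455.683383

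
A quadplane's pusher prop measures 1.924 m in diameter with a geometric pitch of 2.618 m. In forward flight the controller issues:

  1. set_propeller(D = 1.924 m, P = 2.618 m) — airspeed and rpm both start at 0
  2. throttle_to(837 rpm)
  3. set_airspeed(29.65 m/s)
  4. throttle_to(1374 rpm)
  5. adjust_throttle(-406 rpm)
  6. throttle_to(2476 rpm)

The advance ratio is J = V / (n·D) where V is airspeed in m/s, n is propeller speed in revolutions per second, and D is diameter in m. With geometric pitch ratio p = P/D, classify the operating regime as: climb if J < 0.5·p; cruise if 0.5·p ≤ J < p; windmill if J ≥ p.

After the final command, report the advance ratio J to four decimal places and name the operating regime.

J = 0.3734, regime = climb

set_propeller: D = 1.924 m, P = 2.618 m (p = P/D = 1.360707); state ← (V=0, rpm=0)
throttle_to(837): rpm ← 837
set_airspeed(29.65): V ← 29.65 m/s
throttle_to(1374): rpm ← 1374
adjust_throttle(-406): rpm ← 1374 -406 = 968
throttle_to(2476): rpm ← 2476
final state: V = 29.65 m/s, rpm = 2476 → n = rpm/60 = 41.266667 rev/s
J = V / (n·D) = 29.65 / (41.266667 × 1.924) = 0.373439
regime bands: climb J<0.6804 | cruise [0.6804, 1.3607) | windmill J≥1.3607
J = 0.3734 → climb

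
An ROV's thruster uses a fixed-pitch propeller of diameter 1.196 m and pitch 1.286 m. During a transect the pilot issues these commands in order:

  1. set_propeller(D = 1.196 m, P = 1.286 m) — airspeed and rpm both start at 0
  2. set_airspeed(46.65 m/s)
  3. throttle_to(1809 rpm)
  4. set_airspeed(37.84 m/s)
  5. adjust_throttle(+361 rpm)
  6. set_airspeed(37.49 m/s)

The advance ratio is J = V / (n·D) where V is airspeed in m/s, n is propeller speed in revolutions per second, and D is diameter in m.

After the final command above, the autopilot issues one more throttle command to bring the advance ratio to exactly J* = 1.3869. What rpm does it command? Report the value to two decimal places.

set_propeller: D = 1.196 m, P = 1.286 m (p = P/D = 1.075251); state ← (V=0, rpm=0)
set_airspeed(46.65): V ← 46.65 m/s
throttle_to(1809): rpm ← 1809
set_airspeed(37.84): V ← 37.84 m/s
adjust_throttle(+361): rpm ← 1809 +361 = 2170
set_airspeed(37.49): V ← 37.49 m/s
final state: V = 37.49 m/s, rpm = 2170 → n = rpm/60 = 36.166667 rev/s
target J* = 1.3869; solve J* = V/(n·D) for n: n = V/(J*·D) = 37.49/(1.3869 × 1.196) = 22.601596 rev/s
rpm = 60·n = 1356.095775

rpm = 1356.10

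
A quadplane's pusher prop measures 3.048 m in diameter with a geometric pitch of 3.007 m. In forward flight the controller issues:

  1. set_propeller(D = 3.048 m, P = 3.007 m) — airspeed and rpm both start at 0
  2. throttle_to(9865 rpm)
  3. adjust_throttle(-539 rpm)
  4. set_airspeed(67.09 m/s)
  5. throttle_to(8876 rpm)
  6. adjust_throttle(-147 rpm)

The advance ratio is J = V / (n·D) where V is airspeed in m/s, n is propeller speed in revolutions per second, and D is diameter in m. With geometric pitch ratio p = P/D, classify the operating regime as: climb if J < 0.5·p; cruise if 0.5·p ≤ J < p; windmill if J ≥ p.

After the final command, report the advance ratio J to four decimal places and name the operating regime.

J = 0.1513, regime = climb

set_propeller: D = 3.048 m, P = 3.007 m (p = P/D = 0.986549); state ← (V=0, rpm=0)
throttle_to(9865): rpm ← 9865
adjust_throttle(-539): rpm ← 9865 -539 = 9326
set_airspeed(67.09): V ← 67.09 m/s
throttle_to(8876): rpm ← 8876
adjust_throttle(-147): rpm ← 8876 -147 = 8729
final state: V = 67.09 m/s, rpm = 8729 → n = rpm/60 = 145.483333 rev/s
J = V / (n·D) = 67.09 / (145.483333 × 3.048) = 0.151297
regime bands: climb J<0.4933 | cruise [0.4933, 0.9865) | windmill J≥0.9865
J = 0.1513 → climb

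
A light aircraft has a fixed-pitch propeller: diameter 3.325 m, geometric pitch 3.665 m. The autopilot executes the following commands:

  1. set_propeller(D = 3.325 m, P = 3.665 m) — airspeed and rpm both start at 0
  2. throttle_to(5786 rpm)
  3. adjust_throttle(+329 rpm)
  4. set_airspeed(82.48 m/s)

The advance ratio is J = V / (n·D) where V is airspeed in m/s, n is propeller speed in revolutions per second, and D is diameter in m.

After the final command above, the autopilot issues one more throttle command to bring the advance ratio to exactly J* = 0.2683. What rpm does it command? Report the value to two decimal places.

set_propeller: D = 3.325 m, P = 3.665 m (p = P/D = 1.102256); state ← (V=0, rpm=0)
throttle_to(5786): rpm ← 5786
adjust_throttle(+329): rpm ← 5786 +329 = 6115
set_airspeed(82.48): V ← 82.48 m/s
final state: V = 82.48 m/s, rpm = 6115 → n = rpm/60 = 101.916667 rev/s
target J* = 0.2683; solve J* = V/(n·D) for n: n = V/(J*·D) = 82.48/(0.2683 × 3.325) = 92.456262 rev/s
rpm = 60·n = 5547.375707

rpm = 5547.38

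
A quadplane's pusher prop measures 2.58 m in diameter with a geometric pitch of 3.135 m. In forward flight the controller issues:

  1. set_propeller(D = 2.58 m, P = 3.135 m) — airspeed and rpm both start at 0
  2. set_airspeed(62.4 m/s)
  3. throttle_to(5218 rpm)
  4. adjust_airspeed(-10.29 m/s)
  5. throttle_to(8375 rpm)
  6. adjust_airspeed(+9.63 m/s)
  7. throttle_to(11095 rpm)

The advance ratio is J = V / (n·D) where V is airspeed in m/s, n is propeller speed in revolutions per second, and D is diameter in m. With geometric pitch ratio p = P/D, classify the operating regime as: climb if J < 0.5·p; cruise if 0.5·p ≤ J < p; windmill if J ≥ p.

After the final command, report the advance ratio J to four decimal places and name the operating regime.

J = 0.1294, regime = climb

set_propeller: D = 2.58 m, P = 3.135 m (p = P/D = 1.215116); state ← (V=0, rpm=0)
set_airspeed(62.4): V ← 62.4 m/s
throttle_to(5218): rpm ← 5218
adjust_airspeed(-10.29): V ← 62.4 -10.29 = 52.11 m/s
throttle_to(8375): rpm ← 8375
adjust_airspeed(+9.63): V ← 52.11 +9.63 = 61.74 m/s
throttle_to(11095): rpm ← 11095
final state: V = 61.74 m/s, rpm = 11095 → n = rpm/60 = 184.916667 rev/s
J = V / (n·D) = 61.74 / (184.916667 × 2.58) = 0.129411
regime bands: climb J<0.6076 | cruise [0.6076, 1.2151) | windmill J≥1.2151
J = 0.1294 → climb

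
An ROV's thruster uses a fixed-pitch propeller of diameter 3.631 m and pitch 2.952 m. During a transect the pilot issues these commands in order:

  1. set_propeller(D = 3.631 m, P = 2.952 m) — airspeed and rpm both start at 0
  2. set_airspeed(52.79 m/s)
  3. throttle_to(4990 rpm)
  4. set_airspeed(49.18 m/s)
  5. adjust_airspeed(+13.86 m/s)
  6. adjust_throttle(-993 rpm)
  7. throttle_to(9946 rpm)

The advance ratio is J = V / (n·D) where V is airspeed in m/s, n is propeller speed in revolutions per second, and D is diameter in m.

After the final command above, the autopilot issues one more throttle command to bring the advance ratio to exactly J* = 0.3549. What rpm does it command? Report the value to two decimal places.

set_propeller: D = 3.631 m, P = 2.952 m (p = P/D = 0.812999); state ← (V=0, rpm=0)
set_airspeed(52.79): V ← 52.79 m/s
throttle_to(4990): rpm ← 4990
set_airspeed(49.18): V ← 49.18 m/s
adjust_airspeed(+13.86): V ← 49.18 +13.86 = 63.04 m/s
adjust_throttle(-993): rpm ← 4990 -993 = 3997
throttle_to(9946): rpm ← 9946
final state: V = 63.04 m/s, rpm = 9946 → n = rpm/60 = 165.766667 rev/s
target J* = 0.3549; solve J* = V/(n·D) for n: n = V/(J*·D) = 63.04/(0.3549 × 3.631) = 48.919719 rev/s
rpm = 60·n = 2935.183157

rpm = 2935.18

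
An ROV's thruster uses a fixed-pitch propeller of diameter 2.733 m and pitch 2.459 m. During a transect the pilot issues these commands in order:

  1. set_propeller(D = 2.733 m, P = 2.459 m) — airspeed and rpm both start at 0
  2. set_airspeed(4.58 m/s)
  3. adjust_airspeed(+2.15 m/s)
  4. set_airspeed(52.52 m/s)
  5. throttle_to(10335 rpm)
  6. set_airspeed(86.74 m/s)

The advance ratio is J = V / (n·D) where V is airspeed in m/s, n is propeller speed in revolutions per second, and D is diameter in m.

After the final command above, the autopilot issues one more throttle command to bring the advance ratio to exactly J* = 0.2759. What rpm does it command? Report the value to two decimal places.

rpm = 6902.07

set_propeller: D = 2.733 m, P = 2.459 m (p = P/D = 0.899744); state ← (V=0, rpm=0)
set_airspeed(4.58): V ← 4.58 m/s
adjust_airspeed(+2.15): V ← 4.58 +2.15 = 6.73 m/s
set_airspeed(52.52): V ← 52.52 m/s
throttle_to(10335): rpm ← 10335
set_airspeed(86.74): V ← 86.74 m/s
final state: V = 86.74 m/s, rpm = 10335 → n = rpm/60 = 172.250000 rev/s
target J* = 0.2759; solve J* = V/(n·D) for n: n = V/(J*·D) = 86.74/(0.2759 × 2.733) = 115.034494 rev/s
rpm = 60·n = 6902.069626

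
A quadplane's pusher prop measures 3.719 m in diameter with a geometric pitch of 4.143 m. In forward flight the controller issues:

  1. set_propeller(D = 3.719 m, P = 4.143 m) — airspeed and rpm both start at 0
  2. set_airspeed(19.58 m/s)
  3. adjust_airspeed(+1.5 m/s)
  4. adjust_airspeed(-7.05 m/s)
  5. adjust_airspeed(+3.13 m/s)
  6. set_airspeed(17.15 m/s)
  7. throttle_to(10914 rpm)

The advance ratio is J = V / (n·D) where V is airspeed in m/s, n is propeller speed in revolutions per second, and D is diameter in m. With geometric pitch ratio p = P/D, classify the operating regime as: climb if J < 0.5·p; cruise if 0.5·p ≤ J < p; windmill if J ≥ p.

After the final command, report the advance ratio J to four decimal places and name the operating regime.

J = 0.0254, regime = climb

set_propeller: D = 3.719 m, P = 4.143 m (p = P/D = 1.114009); state ← (V=0, rpm=0)
set_airspeed(19.58): V ← 19.58 m/s
adjust_airspeed(+1.5): V ← 19.58 +1.5 = 21.08 m/s
adjust_airspeed(-7.05): V ← 21.08 -7.05 = 14.03 m/s
adjust_airspeed(+3.13): V ← 14.03 +3.13 = 17.16 m/s
set_airspeed(17.15): V ← 17.15 m/s
throttle_to(10914): rpm ← 10914
final state: V = 17.15 m/s, rpm = 10914 → n = rpm/60 = 181.900000 rev/s
J = V / (n·D) = 17.15 / (181.900000 × 3.719) = 0.025352
regime bands: climb J<0.5570 | cruise [0.5570, 1.1140) | windmill J≥1.1140
J = 0.0254 → climb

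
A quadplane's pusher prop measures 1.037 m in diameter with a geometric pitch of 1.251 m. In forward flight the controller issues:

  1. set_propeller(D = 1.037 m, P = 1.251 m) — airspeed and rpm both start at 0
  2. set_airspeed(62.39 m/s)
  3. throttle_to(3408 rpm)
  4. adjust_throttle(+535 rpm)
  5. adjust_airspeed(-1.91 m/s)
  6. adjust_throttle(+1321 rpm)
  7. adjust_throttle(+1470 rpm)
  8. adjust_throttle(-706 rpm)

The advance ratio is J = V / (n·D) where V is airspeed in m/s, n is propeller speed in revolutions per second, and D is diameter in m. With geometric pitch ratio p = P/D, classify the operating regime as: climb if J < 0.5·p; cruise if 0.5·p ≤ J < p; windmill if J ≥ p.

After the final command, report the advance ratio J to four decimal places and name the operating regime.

J = 0.5805, regime = climb

set_propeller: D = 1.037 m, P = 1.251 m (p = P/D = 1.206365); state ← (V=0, rpm=0)
set_airspeed(62.39): V ← 62.39 m/s
throttle_to(3408): rpm ← 3408
adjust_throttle(+535): rpm ← 3408 +535 = 3943
adjust_airspeed(-1.91): V ← 62.39 -1.91 = 60.48 m/s
adjust_throttle(+1321): rpm ← 3943 +1321 = 5264
adjust_throttle(+1470): rpm ← 5264 +1470 = 6734
adjust_throttle(-706): rpm ← 6734 -706 = 6028
final state: V = 60.48 m/s, rpm = 6028 → n = rpm/60 = 100.466667 rev/s
J = V / (n·D) = 60.48 / (100.466667 × 1.037) = 0.580512
regime bands: climb J<0.6032 | cruise [0.6032, 1.2064) | windmill J≥1.2064
J = 0.5805 → climb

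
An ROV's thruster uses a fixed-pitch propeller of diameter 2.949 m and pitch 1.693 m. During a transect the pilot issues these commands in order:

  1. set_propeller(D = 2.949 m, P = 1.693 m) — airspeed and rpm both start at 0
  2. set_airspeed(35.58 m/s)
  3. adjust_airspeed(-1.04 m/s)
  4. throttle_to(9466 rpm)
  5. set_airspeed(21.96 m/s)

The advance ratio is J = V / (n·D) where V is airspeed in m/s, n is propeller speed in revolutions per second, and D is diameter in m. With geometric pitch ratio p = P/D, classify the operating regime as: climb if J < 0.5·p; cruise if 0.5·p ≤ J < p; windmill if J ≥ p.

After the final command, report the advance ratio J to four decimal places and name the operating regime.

J = 0.0472, regime = climb

set_propeller: D = 2.949 m, P = 1.693 m (p = P/D = 0.574093); state ← (V=0, rpm=0)
set_airspeed(35.58): V ← 35.58 m/s
adjust_airspeed(-1.04): V ← 35.58 -1.04 = 34.54 m/s
throttle_to(9466): rpm ← 9466
set_airspeed(21.96): V ← 21.96 m/s
final state: V = 21.96 m/s, rpm = 9466 → n = rpm/60 = 157.766667 rev/s
J = V / (n·D) = 21.96 / (157.766667 × 2.949) = 0.047200
regime bands: climb J<0.2870 | cruise [0.2870, 0.5741) | windmill J≥0.5741
J = 0.0472 → climb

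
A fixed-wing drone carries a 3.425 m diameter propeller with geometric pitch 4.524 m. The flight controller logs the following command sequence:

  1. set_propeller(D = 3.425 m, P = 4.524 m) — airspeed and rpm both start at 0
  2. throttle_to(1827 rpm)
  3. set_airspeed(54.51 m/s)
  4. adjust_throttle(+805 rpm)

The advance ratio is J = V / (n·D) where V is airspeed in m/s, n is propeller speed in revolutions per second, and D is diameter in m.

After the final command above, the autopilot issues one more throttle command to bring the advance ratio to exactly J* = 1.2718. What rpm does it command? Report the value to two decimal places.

set_propeller: D = 3.425 m, P = 4.524 m (p = P/D = 1.320876); state ← (V=0, rpm=0)
throttle_to(1827): rpm ← 1827
set_airspeed(54.51): V ← 54.51 m/s
adjust_throttle(+805): rpm ← 1827 +805 = 2632
final state: V = 54.51 m/s, rpm = 2632 → n = rpm/60 = 43.866667 rev/s
target J* = 1.2718; solve J* = V/(n·D) for n: n = V/(J*·D) = 54.51/(1.2718 × 3.425) = 12.514018 rev/s
rpm = 60·n = 750.841098

rpm = 750.84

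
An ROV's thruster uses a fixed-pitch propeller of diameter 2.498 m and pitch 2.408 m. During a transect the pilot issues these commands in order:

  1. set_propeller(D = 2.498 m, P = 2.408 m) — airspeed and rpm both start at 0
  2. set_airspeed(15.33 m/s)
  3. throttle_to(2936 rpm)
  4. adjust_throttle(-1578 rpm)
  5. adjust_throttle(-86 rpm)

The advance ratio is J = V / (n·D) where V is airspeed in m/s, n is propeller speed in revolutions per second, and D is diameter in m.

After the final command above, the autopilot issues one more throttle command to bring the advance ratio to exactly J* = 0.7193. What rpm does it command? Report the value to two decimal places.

set_propeller: D = 2.498 m, P = 2.408 m (p = P/D = 0.963971); state ← (V=0, rpm=0)
set_airspeed(15.33): V ← 15.33 m/s
throttle_to(2936): rpm ← 2936
adjust_throttle(-1578): rpm ← 2936 -1578 = 1358
adjust_throttle(-86): rpm ← 1358 -86 = 1272
final state: V = 15.33 m/s, rpm = 1272 → n = rpm/60 = 21.200000 rev/s
target J* = 0.7193; solve J* = V/(n·D) for n: n = V/(J*·D) = 15.33/(0.7193 × 2.498) = 8.531780 rev/s
rpm = 60·n = 511.906814

rpm = 511.91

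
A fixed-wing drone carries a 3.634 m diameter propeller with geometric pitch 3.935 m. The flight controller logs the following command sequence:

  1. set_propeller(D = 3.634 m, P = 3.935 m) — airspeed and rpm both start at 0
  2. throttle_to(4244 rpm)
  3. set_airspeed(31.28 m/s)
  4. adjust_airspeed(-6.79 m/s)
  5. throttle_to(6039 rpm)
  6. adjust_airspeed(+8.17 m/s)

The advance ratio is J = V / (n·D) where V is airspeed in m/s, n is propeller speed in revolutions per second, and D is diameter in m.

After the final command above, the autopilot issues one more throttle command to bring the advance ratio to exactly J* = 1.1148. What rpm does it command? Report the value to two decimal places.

set_propeller: D = 3.634 m, P = 3.935 m (p = P/D = 1.082829); state ← (V=0, rpm=0)
throttle_to(4244): rpm ← 4244
set_airspeed(31.28): V ← 31.28 m/s
adjust_airspeed(-6.79): V ← 31.28 -6.79 = 24.49 m/s
throttle_to(6039): rpm ← 6039
adjust_airspeed(+8.17): V ← 24.49 +8.17 = 32.66 m/s
final state: V = 32.66 m/s, rpm = 6039 → n = rpm/60 = 100.650000 rev/s
target J* = 1.1148; solve J* = V/(n·D) for n: n = V/(J*·D) = 32.66/(1.1148 × 3.634) = 8.061842 rev/s
rpm = 60·n = 483.710537

rpm = 483.71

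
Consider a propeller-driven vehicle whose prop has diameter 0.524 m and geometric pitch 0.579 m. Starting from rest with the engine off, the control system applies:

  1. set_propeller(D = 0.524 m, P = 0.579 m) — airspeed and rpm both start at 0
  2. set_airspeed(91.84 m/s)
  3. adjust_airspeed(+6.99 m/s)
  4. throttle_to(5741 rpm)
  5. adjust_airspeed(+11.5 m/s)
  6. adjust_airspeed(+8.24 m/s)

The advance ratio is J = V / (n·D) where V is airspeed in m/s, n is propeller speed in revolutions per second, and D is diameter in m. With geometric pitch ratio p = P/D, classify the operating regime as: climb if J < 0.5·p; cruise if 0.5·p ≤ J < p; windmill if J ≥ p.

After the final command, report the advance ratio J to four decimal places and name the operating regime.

set_propeller: D = 0.524 m, P = 0.579 m (p = P/D = 1.104962); state ← (V=0, rpm=0)
set_airspeed(91.84): V ← 91.84 m/s
adjust_airspeed(+6.99): V ← 91.84 +6.99 = 98.83 m/s
throttle_to(5741): rpm ← 5741
adjust_airspeed(+11.5): V ← 98.83 +11.5 = 110.33 m/s
adjust_airspeed(+8.24): V ← 110.33 +8.24 = 118.57 m/s
final state: V = 118.57 m/s, rpm = 5741 → n = rpm/60 = 95.683333 rev/s
J = V / (n·D) = 118.57 / (95.683333 × 0.524) = 2.364870
regime bands: climb J<0.5525 | cruise [0.5525, 1.1050) | windmill J≥1.1050
J = 2.3649 → windmill

J = 2.3649, regime = windmill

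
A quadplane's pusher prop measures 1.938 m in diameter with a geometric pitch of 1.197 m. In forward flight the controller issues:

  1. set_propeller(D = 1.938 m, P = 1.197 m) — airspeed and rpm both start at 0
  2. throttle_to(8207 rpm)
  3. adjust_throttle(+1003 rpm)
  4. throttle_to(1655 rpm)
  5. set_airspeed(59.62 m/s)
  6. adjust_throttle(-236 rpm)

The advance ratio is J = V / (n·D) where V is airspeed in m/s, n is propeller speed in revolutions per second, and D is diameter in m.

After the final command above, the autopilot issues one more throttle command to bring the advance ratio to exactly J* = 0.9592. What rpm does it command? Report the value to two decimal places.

rpm = 1924.33

set_propeller: D = 1.938 m, P = 1.197 m (p = P/D = 0.617647); state ← (V=0, rpm=0)
throttle_to(8207): rpm ← 8207
adjust_throttle(+1003): rpm ← 8207 +1003 = 9210
throttle_to(1655): rpm ← 1655
set_airspeed(59.62): V ← 59.62 m/s
adjust_throttle(-236): rpm ← 1655 -236 = 1419
final state: V = 59.62 m/s, rpm = 1419 → n = rpm/60 = 23.650000 rev/s
target J* = 0.9592; solve J* = V/(n·D) for n: n = V/(J*·D) = 59.62/(0.9592 × 1.938) = 32.072220 rev/s
rpm = 60·n = 1924.333229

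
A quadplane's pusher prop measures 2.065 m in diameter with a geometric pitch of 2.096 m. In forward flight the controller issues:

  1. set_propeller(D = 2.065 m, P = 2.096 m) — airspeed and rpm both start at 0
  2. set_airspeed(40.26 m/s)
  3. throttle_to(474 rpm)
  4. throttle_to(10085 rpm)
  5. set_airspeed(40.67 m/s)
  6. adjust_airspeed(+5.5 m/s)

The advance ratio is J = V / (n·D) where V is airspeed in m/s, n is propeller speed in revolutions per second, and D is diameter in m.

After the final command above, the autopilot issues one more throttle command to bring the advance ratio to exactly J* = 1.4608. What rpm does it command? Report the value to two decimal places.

rpm = 918.33

set_propeller: D = 2.065 m, P = 2.096 m (p = P/D = 1.015012); state ← (V=0, rpm=0)
set_airspeed(40.26): V ← 40.26 m/s
throttle_to(474): rpm ← 474
throttle_to(10085): rpm ← 10085
set_airspeed(40.67): V ← 40.67 m/s
adjust_airspeed(+5.5): V ← 40.67 +5.5 = 46.17 m/s
final state: V = 46.17 m/s, rpm = 10085 → n = rpm/60 = 168.083333 rev/s
target J* = 1.4608; solve J* = V/(n·D) for n: n = V/(J*·D) = 46.17/(1.4608 × 2.065) = 15.305554 rev/s
rpm = 60·n = 918.333249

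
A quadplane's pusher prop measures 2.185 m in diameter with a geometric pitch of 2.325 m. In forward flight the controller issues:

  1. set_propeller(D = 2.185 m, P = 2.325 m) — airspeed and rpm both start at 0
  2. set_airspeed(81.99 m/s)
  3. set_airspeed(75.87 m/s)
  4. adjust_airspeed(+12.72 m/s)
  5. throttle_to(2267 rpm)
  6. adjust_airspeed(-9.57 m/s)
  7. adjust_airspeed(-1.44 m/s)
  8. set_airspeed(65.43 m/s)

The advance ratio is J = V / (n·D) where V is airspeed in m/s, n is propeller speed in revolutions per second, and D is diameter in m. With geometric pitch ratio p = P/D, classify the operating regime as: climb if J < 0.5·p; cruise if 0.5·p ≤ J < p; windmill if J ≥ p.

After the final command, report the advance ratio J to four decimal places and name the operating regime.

J = 0.7925, regime = cruise

set_propeller: D = 2.185 m, P = 2.325 m (p = P/D = 1.064073); state ← (V=0, rpm=0)
set_airspeed(81.99): V ← 81.99 m/s
set_airspeed(75.87): V ← 75.87 m/s
adjust_airspeed(+12.72): V ← 75.87 +12.72 = 88.59 m/s
throttle_to(2267): rpm ← 2267
adjust_airspeed(-9.57): V ← 88.59 -9.57 = 79.02 m/s
adjust_airspeed(-1.44): V ← 79.02 -1.44 = 77.58 m/s
set_airspeed(65.43): V ← 65.43 m/s
final state: V = 65.43 m/s, rpm = 2267 → n = rpm/60 = 37.783333 rev/s
J = V / (n·D) = 65.43 / (37.783333 × 2.185) = 0.792547
regime bands: climb J<0.5320 | cruise [0.5320, 1.0641) | windmill J≥1.0641
J = 0.7925 → cruise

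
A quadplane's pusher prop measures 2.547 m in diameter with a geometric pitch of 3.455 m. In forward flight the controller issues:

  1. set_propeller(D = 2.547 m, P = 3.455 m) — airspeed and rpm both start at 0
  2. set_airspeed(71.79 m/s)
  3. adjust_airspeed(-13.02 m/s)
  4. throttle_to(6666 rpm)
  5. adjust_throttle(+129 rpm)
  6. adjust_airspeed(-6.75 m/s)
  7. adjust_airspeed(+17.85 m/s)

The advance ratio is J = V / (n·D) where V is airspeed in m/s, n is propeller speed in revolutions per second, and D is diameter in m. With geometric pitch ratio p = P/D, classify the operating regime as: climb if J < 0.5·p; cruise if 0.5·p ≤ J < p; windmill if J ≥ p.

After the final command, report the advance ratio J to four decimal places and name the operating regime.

J = 0.2422, regime = climb

set_propeller: D = 2.547 m, P = 3.455 m (p = P/D = 1.356498); state ← (V=0, rpm=0)
set_airspeed(71.79): V ← 71.79 m/s
adjust_airspeed(-13.02): V ← 71.79 -13.02 = 58.77 m/s
throttle_to(6666): rpm ← 6666
adjust_throttle(+129): rpm ← 6666 +129 = 6795
adjust_airspeed(-6.75): V ← 58.77 -6.75 = 52.02 m/s
adjust_airspeed(+17.85): V ← 52.02 +17.85 = 69.87 m/s
final state: V = 69.87 m/s, rpm = 6795 → n = rpm/60 = 113.250000 rev/s
J = V / (n·D) = 69.87 / (113.250000 × 2.547) = 0.242228
regime bands: climb J<0.6782 | cruise [0.6782, 1.3565) | windmill J≥1.3565
J = 0.2422 → climb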